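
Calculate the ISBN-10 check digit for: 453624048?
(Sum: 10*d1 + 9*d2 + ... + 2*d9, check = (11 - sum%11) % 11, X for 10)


Weighted sum: 211
211 mod 11 = 2

Check digit: 9


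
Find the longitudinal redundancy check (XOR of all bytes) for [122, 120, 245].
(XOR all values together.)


XOR chain: 122 ^ 120 ^ 245 = 247

247


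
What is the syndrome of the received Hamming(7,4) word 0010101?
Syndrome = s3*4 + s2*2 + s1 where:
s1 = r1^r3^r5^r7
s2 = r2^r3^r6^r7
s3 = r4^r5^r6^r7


s1=1, s2=0, s3=0

Syndrome = 1 (error at position 1)


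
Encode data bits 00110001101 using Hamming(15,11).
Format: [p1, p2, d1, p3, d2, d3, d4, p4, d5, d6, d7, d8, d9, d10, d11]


Parity bits: p1=1, p2=1, p3=1, p4=1

110101110001101


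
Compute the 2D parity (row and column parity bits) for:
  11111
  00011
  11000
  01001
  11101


Row parities: 10000
Column parities: 10000

Row P: 10000, Col P: 10000, Corner: 1


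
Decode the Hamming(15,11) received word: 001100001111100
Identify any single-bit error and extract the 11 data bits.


Syndrome = 14: error at position 14

Data: 10001111110 (corrected bit 14)


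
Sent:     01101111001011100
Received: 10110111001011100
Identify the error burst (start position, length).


XOR: 11011000000000000

Burst at position 0, length 5


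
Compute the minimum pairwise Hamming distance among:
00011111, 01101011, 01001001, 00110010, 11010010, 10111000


Comparing all pairs, minimum distance: 2
Can detect 1 errors, correct 0 errors

2


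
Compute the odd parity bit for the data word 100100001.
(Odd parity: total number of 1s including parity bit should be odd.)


Number of 1s in data: 3
Parity bit: 0

0


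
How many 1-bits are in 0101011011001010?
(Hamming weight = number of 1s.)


Counting 1s in 0101011011001010

8


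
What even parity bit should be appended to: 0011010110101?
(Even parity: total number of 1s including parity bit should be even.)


Number of 1s in data: 7
Parity bit: 1

1


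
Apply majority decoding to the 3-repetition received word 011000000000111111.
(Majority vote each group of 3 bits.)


Groups: 011, 000, 000, 000, 111, 111
Majority votes: 100011

100011


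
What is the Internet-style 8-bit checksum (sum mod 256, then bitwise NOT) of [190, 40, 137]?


Sum = 367 mod 256 = 111
Complement = 144

144


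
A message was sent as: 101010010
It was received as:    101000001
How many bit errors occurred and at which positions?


XOR: 000010011

3 error(s) at position(s): 4, 7, 8


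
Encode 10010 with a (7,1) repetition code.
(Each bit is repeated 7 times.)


Each bit -> 7 copies

11111110000000000000011111110000000


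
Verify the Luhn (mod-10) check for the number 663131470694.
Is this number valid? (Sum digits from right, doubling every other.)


Luhn sum = 57
57 mod 10 = 7

Invalid (Luhn sum mod 10 = 7)


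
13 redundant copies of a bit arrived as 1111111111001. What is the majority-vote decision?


Ones: 11 out of 13
Threshold: 7

1 (11/13 voted 1)


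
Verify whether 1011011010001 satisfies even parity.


Number of 1s: 7

No, parity error (7 ones)


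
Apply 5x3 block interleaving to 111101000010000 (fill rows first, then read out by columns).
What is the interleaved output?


Matrix:
  111
  101
  000
  010
  000
Read columns: 110001001011000

110001001011000


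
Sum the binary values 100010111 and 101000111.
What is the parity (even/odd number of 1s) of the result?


100010111 = 279
101000111 = 327
Sum = 606 = 1001011110
1s count = 6

even parity (6 ones in 1001011110)


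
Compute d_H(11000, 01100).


XOR: 10100
Count of 1s: 2

2


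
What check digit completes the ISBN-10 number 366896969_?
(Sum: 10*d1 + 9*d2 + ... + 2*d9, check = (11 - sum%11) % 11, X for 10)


Weighted sum: 344
344 mod 11 = 3

Check digit: 8


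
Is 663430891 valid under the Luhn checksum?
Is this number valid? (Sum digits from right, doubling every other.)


Luhn sum = 41
41 mod 10 = 1

Invalid (Luhn sum mod 10 = 1)


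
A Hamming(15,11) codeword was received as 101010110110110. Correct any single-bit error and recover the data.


Syndrome = 10: error at position 10

Data: 11010010110 (corrected bit 10)


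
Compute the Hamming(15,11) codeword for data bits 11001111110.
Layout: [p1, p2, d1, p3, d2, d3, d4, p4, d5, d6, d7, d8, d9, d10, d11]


Parity bits: p1=1, p2=0, p3=0, p4=0

101010001111110


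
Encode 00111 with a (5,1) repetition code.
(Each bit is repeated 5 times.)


Each bit -> 5 copies

0000000000111111111111111


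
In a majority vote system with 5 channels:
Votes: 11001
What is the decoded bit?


Ones: 3 out of 5
Threshold: 3

1 (3/5 voted 1)


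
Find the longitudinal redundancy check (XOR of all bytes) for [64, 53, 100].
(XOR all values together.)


XOR chain: 64 ^ 53 ^ 100 = 17

17


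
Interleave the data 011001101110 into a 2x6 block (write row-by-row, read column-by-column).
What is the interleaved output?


Matrix:
  011001
  101110
Read columns: 011011010110

011011010110


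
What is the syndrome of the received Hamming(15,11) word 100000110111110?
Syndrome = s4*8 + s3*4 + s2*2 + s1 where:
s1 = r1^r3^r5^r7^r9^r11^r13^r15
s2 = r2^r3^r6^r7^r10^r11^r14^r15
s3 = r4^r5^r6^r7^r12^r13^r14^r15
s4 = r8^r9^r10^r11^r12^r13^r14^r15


s1=0, s2=0, s3=0, s4=0

Syndrome = 0 (no error)


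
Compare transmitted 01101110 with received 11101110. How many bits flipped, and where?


XOR: 10000000

1 error(s) at position(s): 0


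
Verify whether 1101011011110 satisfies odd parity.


Number of 1s: 9

Yes, parity is correct (9 ones)


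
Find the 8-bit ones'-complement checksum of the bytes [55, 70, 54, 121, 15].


Sum = 315 mod 256 = 59
Complement = 196

196


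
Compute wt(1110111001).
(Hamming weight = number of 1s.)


Counting 1s in 1110111001

7


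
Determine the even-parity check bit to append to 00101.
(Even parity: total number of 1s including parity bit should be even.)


Number of 1s in data: 2
Parity bit: 0

0


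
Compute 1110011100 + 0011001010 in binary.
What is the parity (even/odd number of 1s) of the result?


1110011100 = 924
0011001010 = 202
Sum = 1126 = 10001100110
1s count = 5

odd parity (5 ones in 10001100110)


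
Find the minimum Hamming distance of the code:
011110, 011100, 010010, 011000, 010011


Comparing all pairs, minimum distance: 1
Can detect 0 errors, correct 0 errors

1


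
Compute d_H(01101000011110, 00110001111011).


XOR: 01011001100101
Count of 1s: 7

7


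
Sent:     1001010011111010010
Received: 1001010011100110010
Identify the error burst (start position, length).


XOR: 0000000000011100000

Burst at position 11, length 3


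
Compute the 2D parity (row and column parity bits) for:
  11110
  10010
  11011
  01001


Row parities: 0000
Column parities: 11110

Row P: 0000, Col P: 11110, Corner: 0


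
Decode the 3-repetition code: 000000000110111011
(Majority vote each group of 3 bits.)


Groups: 000, 000, 000, 110, 111, 011
Majority votes: 000111

000111


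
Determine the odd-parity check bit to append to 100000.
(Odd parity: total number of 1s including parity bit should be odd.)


Number of 1s in data: 1
Parity bit: 0

0


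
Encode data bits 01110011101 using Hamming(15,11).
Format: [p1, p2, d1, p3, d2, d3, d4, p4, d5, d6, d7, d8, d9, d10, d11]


Parity bits: p1=1, p2=0, p3=0, p4=0

100011100011101


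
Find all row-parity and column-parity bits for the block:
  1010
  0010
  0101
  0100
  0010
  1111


Row parities: 010110
Column parities: 0100

Row P: 010110, Col P: 0100, Corner: 1


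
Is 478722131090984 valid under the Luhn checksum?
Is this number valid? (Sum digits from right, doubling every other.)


Luhn sum = 65
65 mod 10 = 5

Invalid (Luhn sum mod 10 = 5)


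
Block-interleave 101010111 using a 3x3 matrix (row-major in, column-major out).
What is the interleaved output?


Matrix:
  101
  010
  111
Read columns: 101011101

101011101


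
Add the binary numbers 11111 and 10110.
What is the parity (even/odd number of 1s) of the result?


11111 = 31
10110 = 22
Sum = 53 = 110101
1s count = 4

even parity (4 ones in 110101)


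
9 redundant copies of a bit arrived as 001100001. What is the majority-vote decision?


Ones: 3 out of 9
Threshold: 5

0 (3/9 voted 1)


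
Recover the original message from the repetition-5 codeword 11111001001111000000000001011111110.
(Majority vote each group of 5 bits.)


Groups: 11111, 00100, 11110, 00000, 00000, 10111, 11110
Majority votes: 1010011

1010011


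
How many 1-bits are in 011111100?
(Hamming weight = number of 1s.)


Counting 1s in 011111100

6


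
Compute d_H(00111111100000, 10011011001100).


XOR: 10100100101100
Count of 1s: 6

6


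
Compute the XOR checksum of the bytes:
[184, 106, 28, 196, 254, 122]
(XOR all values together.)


XOR chain: 184 ^ 106 ^ 28 ^ 196 ^ 254 ^ 122 = 142

142


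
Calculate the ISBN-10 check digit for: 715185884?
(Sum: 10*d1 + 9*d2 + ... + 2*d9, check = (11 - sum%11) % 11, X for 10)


Weighted sum: 263
263 mod 11 = 10

Check digit: 1


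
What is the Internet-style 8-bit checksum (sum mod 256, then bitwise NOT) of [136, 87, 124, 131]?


Sum = 478 mod 256 = 222
Complement = 33

33


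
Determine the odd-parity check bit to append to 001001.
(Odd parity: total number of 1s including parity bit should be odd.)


Number of 1s in data: 2
Parity bit: 1

1


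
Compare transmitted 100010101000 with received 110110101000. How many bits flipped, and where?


XOR: 010100000000

2 error(s) at position(s): 1, 3


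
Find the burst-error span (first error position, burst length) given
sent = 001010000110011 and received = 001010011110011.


XOR: 000000011000000

Burst at position 7, length 2


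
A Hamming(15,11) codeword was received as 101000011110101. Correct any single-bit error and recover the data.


Syndrome = 0: no error detected

Data: 10001110101 (no errors)


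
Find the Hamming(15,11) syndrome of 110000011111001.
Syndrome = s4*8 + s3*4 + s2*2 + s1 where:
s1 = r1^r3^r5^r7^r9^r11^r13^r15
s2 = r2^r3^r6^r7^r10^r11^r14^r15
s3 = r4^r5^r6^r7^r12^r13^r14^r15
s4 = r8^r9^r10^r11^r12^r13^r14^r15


s1=0, s2=0, s3=0, s4=0

Syndrome = 0 (no error)


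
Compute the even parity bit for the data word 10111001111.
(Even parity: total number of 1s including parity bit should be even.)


Number of 1s in data: 8
Parity bit: 0

0


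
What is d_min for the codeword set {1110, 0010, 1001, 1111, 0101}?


Comparing all pairs, minimum distance: 1
Can detect 0 errors, correct 0 errors

1


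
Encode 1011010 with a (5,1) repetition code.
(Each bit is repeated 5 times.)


Each bit -> 5 copies

11111000001111111111000001111100000


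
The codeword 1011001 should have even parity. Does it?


Number of 1s: 4

Yes, parity is correct (4 ones)


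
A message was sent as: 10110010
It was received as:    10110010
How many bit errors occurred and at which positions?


XOR: 00000000

0 errors (received matches sent)


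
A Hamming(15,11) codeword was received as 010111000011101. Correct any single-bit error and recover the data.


Syndrome = 0: no error detected

Data: 01100011101 (no errors)


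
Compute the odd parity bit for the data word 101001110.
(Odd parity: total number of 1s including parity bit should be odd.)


Number of 1s in data: 5
Parity bit: 0

0


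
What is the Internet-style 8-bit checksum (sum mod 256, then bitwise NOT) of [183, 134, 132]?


Sum = 449 mod 256 = 193
Complement = 62

62


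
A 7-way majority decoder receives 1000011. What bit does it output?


Ones: 3 out of 7
Threshold: 4

0 (3/7 voted 1)


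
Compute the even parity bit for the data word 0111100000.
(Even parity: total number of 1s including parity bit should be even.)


Number of 1s in data: 4
Parity bit: 0

0


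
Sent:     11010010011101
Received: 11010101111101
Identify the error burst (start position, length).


XOR: 00000111100000

Burst at position 5, length 4


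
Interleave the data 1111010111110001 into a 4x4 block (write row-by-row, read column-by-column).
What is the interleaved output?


Matrix:
  1111
  0101
  1111
  0001
Read columns: 1010111010101111

1010111010101111


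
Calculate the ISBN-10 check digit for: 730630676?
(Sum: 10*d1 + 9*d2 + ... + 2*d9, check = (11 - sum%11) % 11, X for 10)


Weighted sum: 214
214 mod 11 = 5

Check digit: 6


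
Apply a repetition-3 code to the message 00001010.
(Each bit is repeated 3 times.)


Each bit -> 3 copies

000000000000111000111000


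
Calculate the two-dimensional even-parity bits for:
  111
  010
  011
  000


Row parities: 1100
Column parities: 110

Row P: 1100, Col P: 110, Corner: 0


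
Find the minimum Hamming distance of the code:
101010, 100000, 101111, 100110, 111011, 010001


Comparing all pairs, minimum distance: 2
Can detect 1 errors, correct 0 errors

2


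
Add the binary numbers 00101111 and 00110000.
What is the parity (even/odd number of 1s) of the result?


00101111 = 47
00110000 = 48
Sum = 95 = 1011111
1s count = 6

even parity (6 ones in 1011111)


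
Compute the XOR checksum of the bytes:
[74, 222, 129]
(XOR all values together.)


XOR chain: 74 ^ 222 ^ 129 = 21

21


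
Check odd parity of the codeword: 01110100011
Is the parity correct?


Number of 1s: 6

No, parity error (6 ones)


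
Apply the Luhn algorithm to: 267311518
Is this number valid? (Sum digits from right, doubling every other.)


Luhn sum = 36
36 mod 10 = 6

Invalid (Luhn sum mod 10 = 6)


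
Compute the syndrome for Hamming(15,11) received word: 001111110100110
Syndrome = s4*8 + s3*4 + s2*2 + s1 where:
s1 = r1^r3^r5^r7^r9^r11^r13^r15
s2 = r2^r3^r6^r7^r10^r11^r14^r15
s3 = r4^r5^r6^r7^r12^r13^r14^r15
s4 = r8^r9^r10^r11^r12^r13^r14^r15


s1=0, s2=1, s3=0, s4=0

Syndrome = 2 (error at position 2)


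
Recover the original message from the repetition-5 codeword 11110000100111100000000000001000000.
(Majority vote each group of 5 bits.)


Groups: 11110, 00010, 01111, 00000, 00000, 00010, 00000
Majority votes: 1010000

1010000


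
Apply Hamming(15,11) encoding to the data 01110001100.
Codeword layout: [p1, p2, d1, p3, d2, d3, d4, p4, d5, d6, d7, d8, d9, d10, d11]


Parity bits: p1=1, p2=0, p3=1, p4=0

100111100001100


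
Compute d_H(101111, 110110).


XOR: 011001
Count of 1s: 3

3


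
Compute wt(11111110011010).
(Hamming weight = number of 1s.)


Counting 1s in 11111110011010

10


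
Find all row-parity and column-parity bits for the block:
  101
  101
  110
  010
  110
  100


Row parities: 000101
Column parities: 110

Row P: 000101, Col P: 110, Corner: 0


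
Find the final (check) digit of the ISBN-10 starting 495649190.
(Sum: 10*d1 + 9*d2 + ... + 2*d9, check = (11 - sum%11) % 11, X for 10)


Weighted sum: 303
303 mod 11 = 6

Check digit: 5


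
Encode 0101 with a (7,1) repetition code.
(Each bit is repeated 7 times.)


Each bit -> 7 copies

0000000111111100000001111111


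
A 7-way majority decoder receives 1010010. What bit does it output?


Ones: 3 out of 7
Threshold: 4

0 (3/7 voted 1)


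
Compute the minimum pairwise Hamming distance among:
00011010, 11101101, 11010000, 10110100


Comparing all pairs, minimum distance: 3
Can detect 2 errors, correct 1 errors

3


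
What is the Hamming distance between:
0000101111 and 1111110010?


XOR: 1111011101
Count of 1s: 8

8


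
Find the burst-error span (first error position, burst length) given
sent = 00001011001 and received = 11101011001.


XOR: 11100000000

Burst at position 0, length 3


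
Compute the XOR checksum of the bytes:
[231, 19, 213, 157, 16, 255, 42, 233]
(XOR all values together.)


XOR chain: 231 ^ 19 ^ 213 ^ 157 ^ 16 ^ 255 ^ 42 ^ 233 = 144

144


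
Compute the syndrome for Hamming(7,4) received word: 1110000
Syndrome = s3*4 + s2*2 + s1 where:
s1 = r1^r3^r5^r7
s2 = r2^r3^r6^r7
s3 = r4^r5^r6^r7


s1=0, s2=0, s3=0

Syndrome = 0 (no error)


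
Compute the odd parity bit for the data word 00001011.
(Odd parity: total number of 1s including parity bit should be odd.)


Number of 1s in data: 3
Parity bit: 0

0


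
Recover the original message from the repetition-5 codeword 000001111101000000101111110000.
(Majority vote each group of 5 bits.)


Groups: 00000, 11111, 01000, 00010, 11111, 10000
Majority votes: 010010

010010


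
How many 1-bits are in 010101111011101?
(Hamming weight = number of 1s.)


Counting 1s in 010101111011101

10


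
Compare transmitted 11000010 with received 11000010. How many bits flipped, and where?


XOR: 00000000

0 errors (received matches sent)


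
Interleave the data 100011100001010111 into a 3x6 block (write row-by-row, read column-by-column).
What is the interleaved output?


Matrix:
  100011
  100001
  010111
Read columns: 110001000001101111

110001000001101111


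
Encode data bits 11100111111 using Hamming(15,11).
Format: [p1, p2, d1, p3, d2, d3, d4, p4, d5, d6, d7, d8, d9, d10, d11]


Parity bits: p1=1, p2=0, p3=0, p4=0

101011000111111


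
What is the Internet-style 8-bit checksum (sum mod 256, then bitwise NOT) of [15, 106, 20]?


Sum = 141 mod 256 = 141
Complement = 114

114


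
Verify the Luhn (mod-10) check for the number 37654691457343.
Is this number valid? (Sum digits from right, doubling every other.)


Luhn sum = 77
77 mod 10 = 7

Invalid (Luhn sum mod 10 = 7)


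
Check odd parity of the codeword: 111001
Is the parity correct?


Number of 1s: 4

No, parity error (4 ones)


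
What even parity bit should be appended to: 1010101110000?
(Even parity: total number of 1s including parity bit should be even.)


Number of 1s in data: 6
Parity bit: 0

0


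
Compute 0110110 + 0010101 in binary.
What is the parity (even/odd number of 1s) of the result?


0110110 = 54
0010101 = 21
Sum = 75 = 1001011
1s count = 4

even parity (4 ones in 1001011)


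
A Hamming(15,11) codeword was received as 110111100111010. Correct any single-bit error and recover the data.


Syndrome = 0: no error detected

Data: 01110111010 (no errors)


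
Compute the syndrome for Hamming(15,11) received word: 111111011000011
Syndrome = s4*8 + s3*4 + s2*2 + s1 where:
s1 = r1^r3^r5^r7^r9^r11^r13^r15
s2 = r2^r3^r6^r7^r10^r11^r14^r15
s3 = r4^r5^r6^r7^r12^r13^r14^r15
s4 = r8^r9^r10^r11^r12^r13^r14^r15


s1=1, s2=1, s3=1, s4=0

Syndrome = 7 (error at position 7)


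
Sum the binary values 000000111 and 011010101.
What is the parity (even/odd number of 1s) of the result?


000000111 = 7
011010101 = 213
Sum = 220 = 11011100
1s count = 5

odd parity (5 ones in 11011100)


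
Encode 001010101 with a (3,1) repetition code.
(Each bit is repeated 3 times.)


Each bit -> 3 copies

000000111000111000111000111


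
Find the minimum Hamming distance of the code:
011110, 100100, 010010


Comparing all pairs, minimum distance: 2
Can detect 1 errors, correct 0 errors

2


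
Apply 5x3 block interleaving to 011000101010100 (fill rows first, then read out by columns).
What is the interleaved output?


Matrix:
  011
  000
  101
  010
  100
Read columns: 001011001010100

001011001010100


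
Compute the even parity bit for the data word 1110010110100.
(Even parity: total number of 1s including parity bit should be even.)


Number of 1s in data: 7
Parity bit: 1

1


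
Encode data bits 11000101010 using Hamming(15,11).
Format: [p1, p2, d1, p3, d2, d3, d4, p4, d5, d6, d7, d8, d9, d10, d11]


Parity bits: p1=0, p2=1, p3=1, p4=1

011110010101010


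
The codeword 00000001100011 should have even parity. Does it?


Number of 1s: 4

Yes, parity is correct (4 ones)


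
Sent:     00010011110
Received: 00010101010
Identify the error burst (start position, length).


XOR: 00000110100

Burst at position 5, length 4


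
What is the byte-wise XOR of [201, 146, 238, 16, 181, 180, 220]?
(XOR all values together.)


XOR chain: 201 ^ 146 ^ 238 ^ 16 ^ 181 ^ 180 ^ 220 = 120

120


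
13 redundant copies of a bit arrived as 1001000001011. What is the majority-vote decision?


Ones: 5 out of 13
Threshold: 7

0 (5/13 voted 1)


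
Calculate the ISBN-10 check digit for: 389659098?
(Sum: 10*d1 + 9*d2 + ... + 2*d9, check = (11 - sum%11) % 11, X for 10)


Weighted sum: 334
334 mod 11 = 4

Check digit: 7


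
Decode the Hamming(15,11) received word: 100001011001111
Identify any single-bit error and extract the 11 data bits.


Syndrome = 6: error at position 6

Data: 00001001111 (corrected bit 6)


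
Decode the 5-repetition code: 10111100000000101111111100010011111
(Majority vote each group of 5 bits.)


Groups: 10111, 10000, 00001, 01111, 11110, 00100, 11111
Majority votes: 1001101

1001101


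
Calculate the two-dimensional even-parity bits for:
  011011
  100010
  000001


Row parities: 001
Column parities: 111000

Row P: 001, Col P: 111000, Corner: 1


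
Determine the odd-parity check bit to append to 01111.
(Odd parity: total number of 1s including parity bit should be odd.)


Number of 1s in data: 4
Parity bit: 1

1


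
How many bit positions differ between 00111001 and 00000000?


XOR: 00111001
Count of 1s: 4

4


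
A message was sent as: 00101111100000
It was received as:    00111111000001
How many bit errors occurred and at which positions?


XOR: 00010000100001

3 error(s) at position(s): 3, 8, 13


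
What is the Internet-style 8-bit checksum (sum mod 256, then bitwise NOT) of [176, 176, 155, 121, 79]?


Sum = 707 mod 256 = 195
Complement = 60

60


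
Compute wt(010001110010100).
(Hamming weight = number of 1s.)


Counting 1s in 010001110010100

6


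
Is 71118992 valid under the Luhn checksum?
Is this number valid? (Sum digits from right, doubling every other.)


Luhn sum = 36
36 mod 10 = 6

Invalid (Luhn sum mod 10 = 6)


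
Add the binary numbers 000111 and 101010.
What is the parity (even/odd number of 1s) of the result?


000111 = 7
101010 = 42
Sum = 49 = 110001
1s count = 3

odd parity (3 ones in 110001)


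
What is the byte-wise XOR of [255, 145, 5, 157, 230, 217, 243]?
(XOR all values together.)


XOR chain: 255 ^ 145 ^ 5 ^ 157 ^ 230 ^ 217 ^ 243 = 58

58


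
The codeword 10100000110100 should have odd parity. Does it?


Number of 1s: 5

Yes, parity is correct (5 ones)


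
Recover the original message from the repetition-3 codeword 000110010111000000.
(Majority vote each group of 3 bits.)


Groups: 000, 110, 010, 111, 000, 000
Majority votes: 010100

010100


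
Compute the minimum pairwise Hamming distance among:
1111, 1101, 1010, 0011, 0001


Comparing all pairs, minimum distance: 1
Can detect 0 errors, correct 0 errors

1


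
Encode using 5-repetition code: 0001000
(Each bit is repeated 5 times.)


Each bit -> 5 copies

00000000000000011111000000000000000


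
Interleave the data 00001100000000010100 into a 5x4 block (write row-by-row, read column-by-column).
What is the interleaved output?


Matrix:
  0000
  1100
  0000
  0001
  0100
Read columns: 01000010010000000010

01000010010000000010


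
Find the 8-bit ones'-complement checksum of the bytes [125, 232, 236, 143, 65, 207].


Sum = 1008 mod 256 = 240
Complement = 15

15


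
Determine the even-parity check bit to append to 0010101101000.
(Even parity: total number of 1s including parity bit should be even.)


Number of 1s in data: 5
Parity bit: 1

1


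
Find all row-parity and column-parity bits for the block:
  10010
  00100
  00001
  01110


Row parities: 0111
Column parities: 11001

Row P: 0111, Col P: 11001, Corner: 1


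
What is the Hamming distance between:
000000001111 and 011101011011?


XOR: 011101010100
Count of 1s: 6

6


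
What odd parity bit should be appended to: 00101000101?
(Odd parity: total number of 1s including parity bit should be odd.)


Number of 1s in data: 4
Parity bit: 1

1


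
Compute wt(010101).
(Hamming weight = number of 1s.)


Counting 1s in 010101

3


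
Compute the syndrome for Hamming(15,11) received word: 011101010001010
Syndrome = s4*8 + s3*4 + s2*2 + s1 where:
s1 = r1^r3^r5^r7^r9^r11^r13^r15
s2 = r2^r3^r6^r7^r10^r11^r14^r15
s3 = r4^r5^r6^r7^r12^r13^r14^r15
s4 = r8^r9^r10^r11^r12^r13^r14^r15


s1=1, s2=0, s3=0, s4=1

Syndrome = 9 (error at position 9)


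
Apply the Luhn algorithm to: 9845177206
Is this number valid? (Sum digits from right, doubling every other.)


Luhn sum = 52
52 mod 10 = 2

Invalid (Luhn sum mod 10 = 2)


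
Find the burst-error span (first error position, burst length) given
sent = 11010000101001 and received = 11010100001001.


XOR: 00000100100000

Burst at position 5, length 4


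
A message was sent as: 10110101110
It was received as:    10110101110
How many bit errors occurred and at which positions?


XOR: 00000000000

0 errors (received matches sent)


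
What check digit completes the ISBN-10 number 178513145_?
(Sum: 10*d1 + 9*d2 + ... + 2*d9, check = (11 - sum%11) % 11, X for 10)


Weighted sum: 219
219 mod 11 = 10

Check digit: 1


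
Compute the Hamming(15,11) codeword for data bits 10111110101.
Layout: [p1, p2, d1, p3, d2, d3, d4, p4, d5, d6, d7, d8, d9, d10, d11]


Parity bits: p1=0, p2=0, p3=0, p4=1

001001111110101


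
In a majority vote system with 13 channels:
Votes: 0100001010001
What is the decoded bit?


Ones: 4 out of 13
Threshold: 7

0 (4/13 voted 1)


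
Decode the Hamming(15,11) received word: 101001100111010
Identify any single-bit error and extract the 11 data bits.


Syndrome = 0: no error detected

Data: 10110111010 (no errors)


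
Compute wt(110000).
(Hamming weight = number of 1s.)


Counting 1s in 110000

2


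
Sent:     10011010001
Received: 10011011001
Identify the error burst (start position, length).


XOR: 00000001000

Burst at position 7, length 1


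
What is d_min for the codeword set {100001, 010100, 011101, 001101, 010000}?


Comparing all pairs, minimum distance: 1
Can detect 0 errors, correct 0 errors

1


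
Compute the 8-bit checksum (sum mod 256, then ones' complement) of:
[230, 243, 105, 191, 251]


Sum = 1020 mod 256 = 252
Complement = 3

3


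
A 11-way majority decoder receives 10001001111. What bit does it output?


Ones: 6 out of 11
Threshold: 6

1 (6/11 voted 1)


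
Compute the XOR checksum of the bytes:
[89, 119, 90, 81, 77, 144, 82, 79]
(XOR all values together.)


XOR chain: 89 ^ 119 ^ 90 ^ 81 ^ 77 ^ 144 ^ 82 ^ 79 = 229

229


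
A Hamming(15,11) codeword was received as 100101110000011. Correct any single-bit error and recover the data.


Syndrome = 13: error at position 13

Data: 00110000111 (corrected bit 13)


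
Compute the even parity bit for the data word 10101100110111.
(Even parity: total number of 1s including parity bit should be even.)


Number of 1s in data: 9
Parity bit: 1

1


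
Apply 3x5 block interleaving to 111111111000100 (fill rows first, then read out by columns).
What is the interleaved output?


Matrix:
  11111
  11110
  00100
Read columns: 110110111110100

110110111110100


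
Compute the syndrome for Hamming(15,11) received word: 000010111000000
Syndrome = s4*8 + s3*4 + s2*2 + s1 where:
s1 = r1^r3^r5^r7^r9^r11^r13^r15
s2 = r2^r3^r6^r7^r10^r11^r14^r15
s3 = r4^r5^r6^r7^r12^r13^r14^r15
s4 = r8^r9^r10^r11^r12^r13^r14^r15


s1=1, s2=1, s3=0, s4=0

Syndrome = 3 (error at position 3)


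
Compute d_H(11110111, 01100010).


XOR: 10010101
Count of 1s: 4

4


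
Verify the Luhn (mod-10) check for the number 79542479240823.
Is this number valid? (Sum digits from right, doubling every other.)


Luhn sum = 64
64 mod 10 = 4

Invalid (Luhn sum mod 10 = 4)


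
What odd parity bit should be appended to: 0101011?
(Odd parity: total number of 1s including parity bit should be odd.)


Number of 1s in data: 4
Parity bit: 1

1


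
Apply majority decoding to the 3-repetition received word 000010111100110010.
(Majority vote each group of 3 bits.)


Groups: 000, 010, 111, 100, 110, 010
Majority votes: 001010

001010


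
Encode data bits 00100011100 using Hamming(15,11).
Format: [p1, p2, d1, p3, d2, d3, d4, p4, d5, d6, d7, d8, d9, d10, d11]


Parity bits: p1=0, p2=0, p3=1, p4=1

000101010011100


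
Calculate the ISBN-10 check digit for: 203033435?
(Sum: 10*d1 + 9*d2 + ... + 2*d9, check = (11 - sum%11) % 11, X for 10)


Weighted sum: 112
112 mod 11 = 2

Check digit: 9


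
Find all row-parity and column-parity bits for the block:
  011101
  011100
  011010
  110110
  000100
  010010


Row parities: 011010
Column parities: 111011

Row P: 011010, Col P: 111011, Corner: 1


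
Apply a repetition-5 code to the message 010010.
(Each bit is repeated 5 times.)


Each bit -> 5 copies

000001111100000000001111100000


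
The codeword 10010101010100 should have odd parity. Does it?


Number of 1s: 6

No, parity error (6 ones)


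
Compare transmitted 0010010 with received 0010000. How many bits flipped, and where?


XOR: 0000010

1 error(s) at position(s): 5


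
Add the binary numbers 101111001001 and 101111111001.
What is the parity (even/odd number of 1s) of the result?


101111001001 = 3017
101111111001 = 3065
Sum = 6082 = 1011111000010
1s count = 7

odd parity (7 ones in 1011111000010)


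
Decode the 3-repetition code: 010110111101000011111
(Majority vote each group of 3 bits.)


Groups: 010, 110, 111, 101, 000, 011, 111
Majority votes: 0111011

0111011


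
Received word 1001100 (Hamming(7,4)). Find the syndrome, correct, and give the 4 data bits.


Syndrome = 0: no error detected

Data: 0100 (no errors)


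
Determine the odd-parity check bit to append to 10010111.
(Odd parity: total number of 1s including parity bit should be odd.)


Number of 1s in data: 5
Parity bit: 0

0


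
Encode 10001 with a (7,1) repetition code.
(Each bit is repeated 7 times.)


Each bit -> 7 copies

11111110000000000000000000001111111


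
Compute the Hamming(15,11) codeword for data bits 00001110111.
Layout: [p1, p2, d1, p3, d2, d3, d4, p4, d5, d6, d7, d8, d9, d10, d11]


Parity bits: p1=0, p2=0, p3=1, p4=0

000100001110111


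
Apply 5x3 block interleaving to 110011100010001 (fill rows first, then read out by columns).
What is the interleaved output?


Matrix:
  110
  011
  100
  010
  001
Read columns: 101001101001001

101001101001001


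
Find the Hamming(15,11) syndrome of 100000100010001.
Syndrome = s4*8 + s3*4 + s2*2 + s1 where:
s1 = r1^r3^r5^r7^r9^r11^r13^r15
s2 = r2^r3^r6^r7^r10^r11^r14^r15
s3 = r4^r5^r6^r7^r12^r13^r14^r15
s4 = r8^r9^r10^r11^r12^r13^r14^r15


s1=0, s2=1, s3=0, s4=0

Syndrome = 2 (error at position 2)


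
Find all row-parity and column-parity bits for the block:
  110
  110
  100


Row parities: 001
Column parities: 100

Row P: 001, Col P: 100, Corner: 1


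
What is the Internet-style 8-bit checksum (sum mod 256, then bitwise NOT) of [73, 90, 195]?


Sum = 358 mod 256 = 102
Complement = 153

153


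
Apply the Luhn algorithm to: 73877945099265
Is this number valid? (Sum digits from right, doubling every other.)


Luhn sum = 77
77 mod 10 = 7

Invalid (Luhn sum mod 10 = 7)


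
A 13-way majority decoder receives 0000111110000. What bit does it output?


Ones: 5 out of 13
Threshold: 7

0 (5/13 voted 1)


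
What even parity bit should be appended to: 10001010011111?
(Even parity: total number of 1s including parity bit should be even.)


Number of 1s in data: 8
Parity bit: 0

0


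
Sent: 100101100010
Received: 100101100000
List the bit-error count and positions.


XOR: 000000000010

1 error(s) at position(s): 10


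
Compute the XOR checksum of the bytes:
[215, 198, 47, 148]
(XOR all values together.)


XOR chain: 215 ^ 198 ^ 47 ^ 148 = 170

170


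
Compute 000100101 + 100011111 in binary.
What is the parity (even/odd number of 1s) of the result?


000100101 = 37
100011111 = 287
Sum = 324 = 101000100
1s count = 3

odd parity (3 ones in 101000100)


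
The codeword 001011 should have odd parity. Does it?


Number of 1s: 3

Yes, parity is correct (3 ones)


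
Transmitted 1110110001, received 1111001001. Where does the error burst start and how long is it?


XOR: 0001111000

Burst at position 3, length 4


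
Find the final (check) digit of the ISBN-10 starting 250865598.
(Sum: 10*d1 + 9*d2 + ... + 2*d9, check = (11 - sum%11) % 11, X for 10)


Weighted sum: 245
245 mod 11 = 3

Check digit: 8


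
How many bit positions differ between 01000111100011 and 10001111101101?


XOR: 11001000001110
Count of 1s: 6

6


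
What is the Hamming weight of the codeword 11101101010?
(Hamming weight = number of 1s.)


Counting 1s in 11101101010

7


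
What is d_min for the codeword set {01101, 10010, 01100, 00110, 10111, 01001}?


Comparing all pairs, minimum distance: 1
Can detect 0 errors, correct 0 errors

1


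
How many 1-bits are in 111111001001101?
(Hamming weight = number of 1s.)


Counting 1s in 111111001001101

10


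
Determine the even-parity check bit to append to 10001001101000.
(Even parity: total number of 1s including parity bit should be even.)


Number of 1s in data: 5
Parity bit: 1

1


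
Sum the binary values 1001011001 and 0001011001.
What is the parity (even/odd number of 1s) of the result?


1001011001 = 601
0001011001 = 89
Sum = 690 = 1010110010
1s count = 5

odd parity (5 ones in 1010110010)


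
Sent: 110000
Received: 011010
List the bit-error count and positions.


XOR: 101010

3 error(s) at position(s): 0, 2, 4


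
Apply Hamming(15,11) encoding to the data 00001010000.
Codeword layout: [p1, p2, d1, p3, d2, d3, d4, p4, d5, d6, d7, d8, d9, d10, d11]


Parity bits: p1=0, p2=1, p3=0, p4=0

010000001010000


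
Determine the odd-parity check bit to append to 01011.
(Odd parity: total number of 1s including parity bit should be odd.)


Number of 1s in data: 3
Parity bit: 0

0


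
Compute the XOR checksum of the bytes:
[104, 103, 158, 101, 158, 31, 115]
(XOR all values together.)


XOR chain: 104 ^ 103 ^ 158 ^ 101 ^ 158 ^ 31 ^ 115 = 6

6


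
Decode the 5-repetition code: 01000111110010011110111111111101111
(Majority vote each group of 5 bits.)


Groups: 01000, 11111, 00100, 11110, 11111, 11111, 01111
Majority votes: 0101111

0101111


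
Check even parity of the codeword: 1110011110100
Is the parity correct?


Number of 1s: 8

Yes, parity is correct (8 ones)


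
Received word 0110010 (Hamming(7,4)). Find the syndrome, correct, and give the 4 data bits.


Syndrome = 7: error at position 7

Data: 1011 (corrected bit 7)


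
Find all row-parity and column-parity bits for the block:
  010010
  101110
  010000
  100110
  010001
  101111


Row parities: 001101
Column parities: 110100

Row P: 001101, Col P: 110100, Corner: 1


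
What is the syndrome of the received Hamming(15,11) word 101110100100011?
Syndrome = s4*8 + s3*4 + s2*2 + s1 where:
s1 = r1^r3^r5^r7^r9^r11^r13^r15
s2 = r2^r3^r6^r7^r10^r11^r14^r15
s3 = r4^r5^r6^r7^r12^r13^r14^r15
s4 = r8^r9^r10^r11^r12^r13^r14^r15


s1=1, s2=1, s3=1, s4=1

Syndrome = 15 (error at position 15)


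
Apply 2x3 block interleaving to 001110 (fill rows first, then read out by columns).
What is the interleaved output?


Matrix:
  001
  110
Read columns: 010110

010110


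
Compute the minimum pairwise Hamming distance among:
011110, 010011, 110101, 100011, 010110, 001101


Comparing all pairs, minimum distance: 1
Can detect 0 errors, correct 0 errors

1


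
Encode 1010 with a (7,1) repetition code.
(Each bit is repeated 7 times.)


Each bit -> 7 copies

1111111000000011111110000000


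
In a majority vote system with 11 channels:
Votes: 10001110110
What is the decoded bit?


Ones: 6 out of 11
Threshold: 6

1 (6/11 voted 1)


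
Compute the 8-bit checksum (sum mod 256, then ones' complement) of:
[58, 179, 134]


Sum = 371 mod 256 = 115
Complement = 140

140


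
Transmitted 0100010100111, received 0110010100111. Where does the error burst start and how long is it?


XOR: 0010000000000

Burst at position 2, length 1


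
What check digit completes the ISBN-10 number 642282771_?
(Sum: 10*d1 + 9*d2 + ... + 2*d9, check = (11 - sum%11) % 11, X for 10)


Weighted sum: 235
235 mod 11 = 4

Check digit: 7


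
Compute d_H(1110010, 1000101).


XOR: 0110111
Count of 1s: 5

5


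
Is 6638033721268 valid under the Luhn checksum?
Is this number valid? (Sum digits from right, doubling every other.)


Luhn sum = 50
50 mod 10 = 0

Valid (Luhn sum mod 10 = 0)


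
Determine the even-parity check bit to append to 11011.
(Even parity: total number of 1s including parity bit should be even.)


Number of 1s in data: 4
Parity bit: 0

0


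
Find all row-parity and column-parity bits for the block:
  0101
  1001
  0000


Row parities: 000
Column parities: 1100

Row P: 000, Col P: 1100, Corner: 0


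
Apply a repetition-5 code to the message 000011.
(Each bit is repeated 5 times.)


Each bit -> 5 copies

000000000000000000001111111111


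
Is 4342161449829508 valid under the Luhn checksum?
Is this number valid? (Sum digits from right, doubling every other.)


Luhn sum = 83
83 mod 10 = 3

Invalid (Luhn sum mod 10 = 3)


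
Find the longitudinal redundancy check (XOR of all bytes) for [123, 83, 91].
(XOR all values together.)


XOR chain: 123 ^ 83 ^ 91 = 115

115


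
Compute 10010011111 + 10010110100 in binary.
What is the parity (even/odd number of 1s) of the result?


10010011111 = 1183
10010110100 = 1204
Sum = 2387 = 100101010011
1s count = 6

even parity (6 ones in 100101010011)


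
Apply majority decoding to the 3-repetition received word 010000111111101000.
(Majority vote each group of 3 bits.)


Groups: 010, 000, 111, 111, 101, 000
Majority votes: 001110

001110


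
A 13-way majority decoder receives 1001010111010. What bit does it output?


Ones: 7 out of 13
Threshold: 7

1 (7/13 voted 1)


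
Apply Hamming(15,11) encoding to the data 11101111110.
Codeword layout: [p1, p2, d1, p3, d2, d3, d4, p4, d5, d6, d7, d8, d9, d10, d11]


Parity bits: p1=1, p2=1, p3=1, p4=0

111111001111110


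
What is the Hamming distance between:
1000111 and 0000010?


XOR: 1000101
Count of 1s: 3

3


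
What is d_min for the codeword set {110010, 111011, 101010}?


Comparing all pairs, minimum distance: 2
Can detect 1 errors, correct 0 errors

2


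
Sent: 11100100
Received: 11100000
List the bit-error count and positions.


XOR: 00000100

1 error(s) at position(s): 5


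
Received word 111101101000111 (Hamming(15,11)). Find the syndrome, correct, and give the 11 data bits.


Syndrome = 0: no error detected

Data: 10111000111 (no errors)


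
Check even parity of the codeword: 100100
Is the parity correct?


Number of 1s: 2

Yes, parity is correct (2 ones)


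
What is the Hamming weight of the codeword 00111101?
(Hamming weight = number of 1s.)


Counting 1s in 00111101

5


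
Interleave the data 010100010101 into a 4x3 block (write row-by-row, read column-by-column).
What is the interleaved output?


Matrix:
  010
  100
  010
  101
Read columns: 010110100001

010110100001


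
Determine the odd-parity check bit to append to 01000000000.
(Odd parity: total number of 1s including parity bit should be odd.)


Number of 1s in data: 1
Parity bit: 0

0
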